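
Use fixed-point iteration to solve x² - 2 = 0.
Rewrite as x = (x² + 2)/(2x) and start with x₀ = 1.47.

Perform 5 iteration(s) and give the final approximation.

Equation: x² - 2 = 0
Fixed-point form: x = (x² + 2)/(2x)
x₀ = 1.47

x_1 = g(1.470000) = 1.415272
x_2 = g(1.415272) = 1.414214
x_3 = g(1.414214) = 1.414214
x_4 = g(1.414214) = 1.414214
x_5 = g(1.414214) = 1.414214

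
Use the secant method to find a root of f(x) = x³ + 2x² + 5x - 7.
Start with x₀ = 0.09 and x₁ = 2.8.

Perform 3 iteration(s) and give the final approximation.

f(x) = x³ + 2x² + 5x - 7
x₀ = 0.09, x₁ = 2.8

Secant formula: x_{n+1} = x_n - f(x_n)(x_n - x_{n-1})/(f(x_n) - f(x_{n-1}))

Iteration 1:
  f(0.090000) = -6.533071
  f(2.800000) = 44.632000
  x_2 = 2.800000 - 44.632000×(2.800000 - 0.090000)/(44.632000 - (-6.533071))
       = 0.436029
Iteration 2:
  f(2.800000) = 44.632000
  f(0.436029) = -4.356711
  x_3 = 0.436029 - (-4.356711)×(0.436029 - 2.800000)/(-4.356711 - 44.632000)
       = 0.646264
Iteration 3:
  f(0.436029) = -4.356711
  f(0.646264) = -2.663446
  x_4 = 0.646264 - (-2.663446)×(0.646264 - 0.436029)/(-2.663446 - (-4.356711))
       = 0.976956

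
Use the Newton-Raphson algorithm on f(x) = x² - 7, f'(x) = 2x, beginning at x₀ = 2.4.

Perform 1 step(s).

f(x) = x² - 7
f'(x) = 2x
x₀ = 2.4

Newton-Raphson formula: x_{n+1} = x_n - f(x_n)/f'(x_n)

Iteration 1:
  f(2.400000) = -1.240000
  f'(2.400000) = 4.800000
  x_1 = 2.400000 - (-1.240000)/4.800000 = 2.658333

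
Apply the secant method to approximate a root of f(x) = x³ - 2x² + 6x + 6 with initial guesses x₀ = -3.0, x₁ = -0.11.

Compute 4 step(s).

f(x) = x³ - 2x² + 6x + 6
x₀ = -3.0, x₁ = -0.11

Secant formula: x_{n+1} = x_n - f(x_n)(x_n - x_{n-1})/(f(x_n) - f(x_{n-1}))

Iteration 1:
  f(-3.000000) = -57.000000
  f(-0.110000) = 5.314469
  x_2 = -0.110000 - 5.314469×(-0.110000 - (-3.000000))/(5.314469 - (-57.000000))
       = -0.356473
Iteration 2:
  f(-0.110000) = 5.314469
  f(-0.356473) = 3.561720
  x_3 = -0.356473 - 3.561720×(-0.356473 - (-0.110000))/(3.561720 - 5.314469)
       = -0.857324
Iteration 3:
  f(-0.356473) = 3.561720
  f(-0.857324) = -1.244092
  x_4 = -0.857324 - (-1.244092)×(-0.857324 - (-0.356473))/(-1.244092 - 3.561720)
       = -0.727668
Iteration 4:
  f(-0.857324) = -1.244092
  f(-0.727668) = 0.189694
  x_5 = -0.727668 - 0.189694×(-0.727668 - (-0.857324))/(0.189694 - (-1.244092))
       = -0.744822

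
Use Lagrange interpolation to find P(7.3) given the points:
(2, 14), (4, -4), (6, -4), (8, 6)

Lagrange interpolation formula:
P(x) = Σ yᵢ × Lᵢ(x)
where Lᵢ(x) = Π_{j≠i} (x - xⱼ)/(xᵢ - xⱼ)

L_0(7.3) = (7.3 - 4)/(2 - 4) × (7.3 - 6)/(2 - 6) × (7.3 - 8)/(2 - 8) = 0.062563
L_1(7.3) = (7.3 - 2)/(4 - 2) × (7.3 - 6)/(4 - 6) × (7.3 - 8)/(4 - 8) = -0.301438
L_2(7.3) = (7.3 - 2)/(6 - 2) × (7.3 - 4)/(6 - 4) × (7.3 - 8)/(6 - 8) = 0.765188
L_3(7.3) = (7.3 - 2)/(8 - 2) × (7.3 - 4)/(8 - 4) × (7.3 - 6)/(8 - 6) = 0.473687

P(7.3) = 14×L_0(7.3) + (-4)×L_1(7.3) + (-4)×L_2(7.3) + 6×L_3(7.3)
P(7.3) = 1.863000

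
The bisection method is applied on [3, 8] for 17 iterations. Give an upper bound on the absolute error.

Bisection error bound: |error| ≤ (b-a)/2^n
|error| ≤ (8 - 3)/2^17 = 5/2^17
|error| ≤ 0.0000381470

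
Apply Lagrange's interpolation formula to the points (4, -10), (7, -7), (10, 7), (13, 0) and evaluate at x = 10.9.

Lagrange interpolation formula:
P(x) = Σ yᵢ × Lᵢ(x)
where Lᵢ(x) = Π_{j≠i} (x - xⱼ)/(xᵢ - xⱼ)

L_0(10.9) = (10.9 - 7)/(4 - 7) × (10.9 - 10)/(4 - 10) × (10.9 - 13)/(4 - 13) = 0.045500
L_1(10.9) = (10.9 - 4)/(7 - 4) × (10.9 - 10)/(7 - 10) × (10.9 - 13)/(7 - 13) = -0.241500
L_2(10.9) = (10.9 - 4)/(10 - 4) × (10.9 - 7)/(10 - 7) × (10.9 - 13)/(10 - 13) = 1.046500
L_3(10.9) = (10.9 - 4)/(13 - 4) × (10.9 - 7)/(13 - 7) × (10.9 - 10)/(13 - 10) = 0.149500

P(10.9) = (-10)×L_0(10.9) + (-7)×L_1(10.9) + 7×L_2(10.9) + 0×L_3(10.9)
P(10.9) = 8.561000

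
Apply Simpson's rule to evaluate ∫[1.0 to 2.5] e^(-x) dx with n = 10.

f(x) = e^(-x)
a = 1.0, b = 2.5, n = 10
h = (b - a)/n = 0.150000

Simpson's rule: (h/3)[f(x₀) + 4f(x₁) + 2f(x₂) + ... + f(xₙ)]

x_0 = 1.0000, f(x_0) = 0.367879, coefficient = 1
x_1 = 1.1500, f(x_1) = 0.316637, coefficient = 4
x_2 = 1.3000, f(x_2) = 0.272532, coefficient = 2
x_3 = 1.4500, f(x_3) = 0.234570, coefficient = 4
x_4 = 1.6000, f(x_4) = 0.201897, coefficient = 2
x_5 = 1.7500, f(x_5) = 0.173774, coefficient = 4
x_6 = 1.9000, f(x_6) = 0.149569, coefficient = 2
x_7 = 2.0500, f(x_7) = 0.128735, coefficient = 4
x_8 = 2.2000, f(x_8) = 0.110803, coefficient = 2
x_9 = 2.3500, f(x_9) = 0.095369, coefficient = 4
x_10 = 2.5000, f(x_10) = 0.082085, coefficient = 1

I ≈ (0.150000/3) × 5.715905 = 0.285795
Exact value: 0.285794
Error: 0.000001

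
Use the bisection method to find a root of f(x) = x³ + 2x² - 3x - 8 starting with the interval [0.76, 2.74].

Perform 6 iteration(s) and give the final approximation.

f(x) = x³ + 2x² - 3x - 8
Initial interval: [0.76, 2.74]

Iteration 1:
  c_1 = (0.760000 + 2.740000)/2 = 1.750000
  f(c_1) = f(1.750000) = -1.765625
  f(a) × f(c) ≥ 0, new interval: [1.750000, 2.740000]
Iteration 2:
  c_2 = (1.750000 + 2.740000)/2 = 2.245000
  f(c_2) = f(2.245000) = 6.659906
  f(a) × f(c) < 0, new interval: [1.750000, 2.245000]
Iteration 3:
  c_3 = (1.750000 + 2.245000)/2 = 1.997500
  f(c_3) = f(1.997500) = 1.957550
  f(a) × f(c) < 0, new interval: [1.750000, 1.997500]
Iteration 4:
  c_4 = (1.750000 + 1.997500)/2 = 1.873750
  f(c_4) = f(1.873750) = -0.020750
  f(a) × f(c) ≥ 0, new interval: [1.873750, 1.997500]
Iteration 5:
  c_5 = (1.873750 + 1.997500)/2 = 1.935625
  f(c_5) = f(1.935625) = 0.938511
  f(a) × f(c) < 0, new interval: [1.873750, 1.935625]
Iteration 6:
  c_6 = (1.873750 + 1.935625)/2 = 1.904688
  f(c_6) = f(1.904688) = 0.451497
  f(a) × f(c) < 0, new interval: [1.873750, 1.904688]

After 6 iteration(s), the approximation is c_6 = 1.904688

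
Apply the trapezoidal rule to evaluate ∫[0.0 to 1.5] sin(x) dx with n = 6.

f(x) = sin(x)
a = 0.0, b = 1.5, n = 6
h = (b - a)/n = 0.250000

Trapezoidal rule: (h/2)[f(x₀) + 2f(x₁) + 2f(x₂) + ... + f(xₙ)]

x_0 = 0.0000, f(x_0) = 0.000000, coefficient = 1
x_1 = 0.2500, f(x_1) = 0.247404, coefficient = 2
x_2 = 0.5000, f(x_2) = 0.479426, coefficient = 2
x_3 = 0.7500, f(x_3) = 0.681639, coefficient = 2
x_4 = 1.0000, f(x_4) = 0.841471, coefficient = 2
x_5 = 1.2500, f(x_5) = 0.948985, coefficient = 2
x_6 = 1.5000, f(x_6) = 0.997495, coefficient = 1

I ≈ (0.250000/2) × 7.395343 = 0.924418
Exact value: 0.929263
Error: 0.004845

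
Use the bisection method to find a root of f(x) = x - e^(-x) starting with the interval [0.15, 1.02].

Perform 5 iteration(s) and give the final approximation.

f(x) = x - e^(-x)
Initial interval: [0.15, 1.02]

Iteration 1:
  c_1 = (0.150000 + 1.020000)/2 = 0.585000
  f(c_1) = f(0.585000) = 0.027894
  f(a) × f(c) < 0, new interval: [0.150000, 0.585000]
Iteration 2:
  c_2 = (0.150000 + 0.585000)/2 = 0.367500
  f(c_2) = f(0.367500) = -0.324963
  f(a) × f(c) ≥ 0, new interval: [0.367500, 0.585000]
Iteration 3:
  c_3 = (0.367500 + 0.585000)/2 = 0.476250
  f(c_3) = f(0.476250) = -0.144858
  f(a) × f(c) ≥ 0, new interval: [0.476250, 0.585000]
Iteration 4:
  c_4 = (0.476250 + 0.585000)/2 = 0.530625
  f(c_4) = f(0.530625) = -0.057612
  f(a) × f(c) ≥ 0, new interval: [0.530625, 0.585000]
Iteration 5:
  c_5 = (0.530625 + 0.585000)/2 = 0.557812
  f(c_5) = f(0.557812) = -0.014647
  f(a) × f(c) ≥ 0, new interval: [0.557812, 0.585000]

After 5 iteration(s), the approximation is c_5 = 0.557812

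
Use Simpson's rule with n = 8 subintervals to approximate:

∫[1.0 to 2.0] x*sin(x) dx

f(x) = x*sin(x)
a = 1.0, b = 2.0, n = 8
h = (b - a)/n = 0.125000

Simpson's rule: (h/3)[f(x₀) + 4f(x₁) + 2f(x₂) + ... + f(xₙ)]

x_0 = 1.0000, f(x_0) = 0.841471, coefficient = 1
x_1 = 1.1250, f(x_1) = 1.015051, coefficient = 4
x_2 = 1.2500, f(x_2) = 1.186231, coefficient = 2
x_3 = 1.3750, f(x_3) = 1.348728, coefficient = 4
x_4 = 1.5000, f(x_4) = 1.496242, coefficient = 2
x_5 = 1.6250, f(x_5) = 1.622613, coefficient = 4
x_6 = 1.7500, f(x_6) = 1.721975, coefficient = 2
x_7 = 1.8750, f(x_7) = 1.788911, coefficient = 4
x_8 = 2.0000, f(x_8) = 1.818595, coefficient = 1

I ≈ (0.125000/3) × 34.570176 = 1.440424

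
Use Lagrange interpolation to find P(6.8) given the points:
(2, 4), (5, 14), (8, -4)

Lagrange interpolation formula:
P(x) = Σ yᵢ × Lᵢ(x)
where Lᵢ(x) = Π_{j≠i} (x - xⱼ)/(xᵢ - xⱼ)

L_0(6.8) = (6.8 - 5)/(2 - 5) × (6.8 - 8)/(2 - 8) = -0.120000
L_1(6.8) = (6.8 - 2)/(5 - 2) × (6.8 - 8)/(5 - 8) = 0.640000
L_2(6.8) = (6.8 - 2)/(8 - 2) × (6.8 - 5)/(8 - 5) = 0.480000

P(6.8) = 4×L_0(6.8) + 14×L_1(6.8) + (-4)×L_2(6.8)
P(6.8) = 6.560000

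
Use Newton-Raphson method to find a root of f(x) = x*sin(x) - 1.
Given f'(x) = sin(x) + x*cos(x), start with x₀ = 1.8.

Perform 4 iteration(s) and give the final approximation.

f(x) = x*sin(x) - 1
f'(x) = sin(x) + x*cos(x)
x₀ = 1.8

Newton-Raphson formula: x_{n+1} = x_n - f(x_n)/f'(x_n)

Iteration 1:
  f(1.800000) = 0.752926
  f'(1.800000) = 0.564884
  x_1 = 1.800000 - 0.752926/0.564884 = 0.467114
Iteration 2:
  f(0.467114) = -0.789653
  f'(0.467114) = 0.867384
  x_2 = 0.467114 - (-0.789653)/0.867384 = 1.377499
Iteration 3:
  f(1.377499) = 0.351844
  f'(1.377499) = 1.245988
  x_3 = 1.377499 - 0.351844/1.245988 = 1.095117
Iteration 4:
  f(1.095117) = -0.026461
  f'(1.095117) = 1.390482
  x_4 = 1.095117 - (-0.026461)/1.390482 = 1.114147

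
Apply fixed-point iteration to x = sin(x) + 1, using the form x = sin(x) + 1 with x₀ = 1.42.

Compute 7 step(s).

Equation: x = sin(x) + 1
Fixed-point form: x = sin(x) + 1
x₀ = 1.42

x_1 = g(1.420000) = 1.988652
x_2 = g(1.988652) = 1.913961
x_3 = g(1.913961) = 1.941694
x_4 = g(1.941694) = 1.932002
x_5 = g(1.932002) = 1.935471
x_6 = g(1.935471) = 1.934240
x_7 = g(1.934240) = 1.934678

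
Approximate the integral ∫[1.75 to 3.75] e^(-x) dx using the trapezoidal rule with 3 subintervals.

f(x) = e^(-x)
a = 1.75, b = 3.75, n = 3
h = (b - a)/n = 0.666667

Trapezoidal rule: (h/2)[f(x₀) + 2f(x₁) + 2f(x₂) + ... + f(xₙ)]

x_0 = 1.7500, f(x_0) = 0.173774, coefficient = 1
x_1 = 2.4167, f(x_1) = 0.089219, coefficient = 2
x_2 = 3.0833, f(x_2) = 0.045806, coefficient = 2
x_3 = 3.7500, f(x_3) = 0.023518, coefficient = 1

I ≈ (0.666667/2) × 0.467341 = 0.155780
Exact value: 0.150256
Error: 0.005524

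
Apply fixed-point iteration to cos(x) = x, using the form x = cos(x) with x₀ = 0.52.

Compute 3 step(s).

Equation: cos(x) = x
Fixed-point form: x = cos(x)
x₀ = 0.52

x_1 = g(0.520000) = 0.867819
x_2 = g(0.867819) = 0.646492
x_3 = g(0.646492) = 0.798202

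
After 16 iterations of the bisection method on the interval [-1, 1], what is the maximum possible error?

Bisection error bound: |error| ≤ (b-a)/2^n
|error| ≤ (1 - (-1))/2^16 = 2/2^16
|error| ≤ 0.0000305176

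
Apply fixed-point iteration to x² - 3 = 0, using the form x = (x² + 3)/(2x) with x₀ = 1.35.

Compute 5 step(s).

Equation: x² - 3 = 0
Fixed-point form: x = (x² + 3)/(2x)
x₀ = 1.35

x_1 = g(1.350000) = 1.786111
x_2 = g(1.786111) = 1.732869
x_3 = g(1.732869) = 1.732051
x_4 = g(1.732051) = 1.732051
x_5 = g(1.732051) = 1.732051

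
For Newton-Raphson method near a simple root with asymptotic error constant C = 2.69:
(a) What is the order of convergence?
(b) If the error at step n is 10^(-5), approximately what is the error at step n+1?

(a) Newton-Raphson has quadratic (order 2) convergence near simple roots.
    This means |e_{n+1}| ≈ C|e_n|².

(b) With |e_n| = 10^(-5) and C = 2.69:
    |e_{n+1}| ≈ 2.69 × (10^(-5))² = 2.69 × 10^(-10)

(a) 2 (quadratic); (b) |e_{n+1}| ≈ 2.690e-10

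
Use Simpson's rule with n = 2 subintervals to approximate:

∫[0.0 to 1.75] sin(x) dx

f(x) = sin(x)
a = 0.0, b = 1.75, n = 2
h = (b - a)/n = 0.875000

Simpson's rule: (h/3)[f(x₀) + 4f(x₁) + 2f(x₂) + ... + f(xₙ)]

x_0 = 0.0000, f(x_0) = 0.000000, coefficient = 1
x_1 = 0.8750, f(x_1) = 0.767544, coefficient = 4
x_2 = 1.7500, f(x_2) = 0.983986, coefficient = 1

I ≈ (0.875000/3) × 4.054160 = 1.182463
Exact value: 1.178246
Error: 0.004217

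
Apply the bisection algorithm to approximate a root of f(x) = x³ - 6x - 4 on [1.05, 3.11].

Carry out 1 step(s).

f(x) = x³ - 6x - 4
Initial interval: [1.05, 3.11]

Iteration 1:
  c_1 = (1.050000 + 3.110000)/2 = 2.080000
  f(c_1) = f(2.080000) = -7.481088
  f(a) × f(c) ≥ 0, new interval: [2.080000, 3.110000]

After 1 iteration(s), the approximation is c_1 = 2.080000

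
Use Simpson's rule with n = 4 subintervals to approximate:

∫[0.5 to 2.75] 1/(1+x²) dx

f(x) = 1/(1+x²)
a = 0.5, b = 2.75, n = 4
h = (b - a)/n = 0.562500

Simpson's rule: (h/3)[f(x₀) + 4f(x₁) + 2f(x₂) + ... + f(xₙ)]

x_0 = 0.5000, f(x_0) = 0.800000, coefficient = 1
x_1 = 1.0625, f(x_1) = 0.469725, coefficient = 4
x_2 = 1.6250, f(x_2) = 0.274678, coefficient = 2
x_3 = 2.1875, f(x_3) = 0.172856, coefficient = 4
x_4 = 2.7500, f(x_4) = 0.116788, coefficient = 1

I ≈ (0.562500/3) × 4.036468 = 0.756838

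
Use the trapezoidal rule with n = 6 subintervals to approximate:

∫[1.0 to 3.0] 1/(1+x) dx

f(x) = 1/(1+x)
a = 1.0, b = 3.0, n = 6
h = (b - a)/n = 0.333333

Trapezoidal rule: (h/2)[f(x₀) + 2f(x₁) + 2f(x₂) + ... + f(xₙ)]

x_0 = 1.0000, f(x_0) = 0.500000, coefficient = 1
x_1 = 1.3333, f(x_1) = 0.428571, coefficient = 2
x_2 = 1.6667, f(x_2) = 0.375000, coefficient = 2
x_3 = 2.0000, f(x_3) = 0.333333, coefficient = 2
x_4 = 2.3333, f(x_4) = 0.300000, coefficient = 2
x_5 = 2.6667, f(x_5) = 0.272727, coefficient = 2
x_6 = 3.0000, f(x_6) = 0.250000, coefficient = 1

I ≈ (0.333333/2) × 4.169264 = 0.694877
Exact value: 0.693147
Error: 0.001730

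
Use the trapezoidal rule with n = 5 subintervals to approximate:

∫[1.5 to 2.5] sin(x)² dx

f(x) = sin(x)²
a = 1.5, b = 2.5, n = 5
h = (b - a)/n = 0.200000

Trapezoidal rule: (h/2)[f(x₀) + 2f(x₁) + 2f(x₂) + ... + f(xₙ)]

x_0 = 1.5000, f(x_0) = 0.994996, coefficient = 1
x_1 = 1.7000, f(x_1) = 0.983399, coefficient = 2
x_2 = 1.9000, f(x_2) = 0.895484, coefficient = 2
x_3 = 2.1000, f(x_3) = 0.745130, coefficient = 2
x_4 = 2.3000, f(x_4) = 0.556076, coefficient = 2
x_5 = 2.5000, f(x_5) = 0.358169, coefficient = 1

I ≈ (0.200000/2) × 7.713344 = 0.771334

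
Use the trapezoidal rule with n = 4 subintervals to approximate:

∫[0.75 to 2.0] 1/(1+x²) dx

f(x) = 1/(1+x²)
a = 0.75, b = 2.0, n = 4
h = (b - a)/n = 0.312500

Trapezoidal rule: (h/2)[f(x₀) + 2f(x₁) + 2f(x₂) + ... + f(xₙ)]

x_0 = 0.7500, f(x_0) = 0.640000, coefficient = 1
x_1 = 1.0625, f(x_1) = 0.469725, coefficient = 2
x_2 = 1.3750, f(x_2) = 0.345946, coefficient = 2
x_3 = 1.6875, f(x_3) = 0.259898, coefficient = 2
x_4 = 2.0000, f(x_4) = 0.200000, coefficient = 1

I ≈ (0.312500/2) × 2.991138 = 0.467365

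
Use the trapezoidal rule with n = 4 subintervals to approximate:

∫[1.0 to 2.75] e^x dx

f(x) = e^x
a = 1.0, b = 2.75, n = 4
h = (b - a)/n = 0.437500

Trapezoidal rule: (h/2)[f(x₀) + 2f(x₁) + 2f(x₂) + ... + f(xₙ)]

x_0 = 1.0000, f(x_0) = 2.718282, coefficient = 1
x_1 = 1.4375, f(x_1) = 4.210157, coefficient = 2
x_2 = 1.8750, f(x_2) = 6.520819, coefficient = 2
x_3 = 2.3125, f(x_3) = 10.099642, coefficient = 2
x_4 = 2.7500, f(x_4) = 15.642632, coefficient = 1

I ≈ (0.437500/2) × 60.022151 = 13.129846
Exact value: 12.924350
Error: 0.205495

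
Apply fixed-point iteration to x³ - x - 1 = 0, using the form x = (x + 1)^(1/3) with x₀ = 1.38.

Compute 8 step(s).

Equation: x³ - x - 1 = 0
Fixed-point form: x = (x + 1)^(1/3)
x₀ = 1.38

x_1 = g(1.380000) = 1.335136
x_2 = g(1.335136) = 1.326694
x_3 = g(1.326694) = 1.325093
x_4 = g(1.325093) = 1.324789
x_5 = g(1.324789) = 1.324731
x_6 = g(1.324731) = 1.324721
x_7 = g(1.324721) = 1.324718
x_8 = g(1.324718) = 1.324718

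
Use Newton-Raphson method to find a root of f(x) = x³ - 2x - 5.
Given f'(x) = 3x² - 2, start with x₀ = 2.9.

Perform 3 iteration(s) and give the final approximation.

f(x) = x³ - 2x - 5
f'(x) = 3x² - 2
x₀ = 2.9

Newton-Raphson formula: x_{n+1} = x_n - f(x_n)/f'(x_n)

Iteration 1:
  f(2.900000) = 13.589000
  f'(2.900000) = 23.230000
  x_1 = 2.900000 - 13.589000/23.230000 = 2.315024
Iteration 2:
  f(2.315024) = 2.776939
  f'(2.315024) = 14.078004
  x_2 = 2.315024 - 2.776939/14.078004 = 2.117770
Iteration 3:
  f(2.117770) = 0.262551
  f'(2.117770) = 11.454848
  x_3 = 2.117770 - 0.262551/11.454848 = 2.094849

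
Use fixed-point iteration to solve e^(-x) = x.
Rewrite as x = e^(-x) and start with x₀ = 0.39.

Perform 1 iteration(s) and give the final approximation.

Equation: e^(-x) = x
Fixed-point form: x = e^(-x)
x₀ = 0.39

x_1 = g(0.390000) = 0.677057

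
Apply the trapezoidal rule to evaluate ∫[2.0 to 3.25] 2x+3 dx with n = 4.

f(x) = 2x+3
a = 2.0, b = 3.25, n = 4
h = (b - a)/n = 0.312500

Trapezoidal rule: (h/2)[f(x₀) + 2f(x₁) + 2f(x₂) + ... + f(xₙ)]

x_0 = 2.0000, f(x_0) = 7.000000, coefficient = 1
x_1 = 2.3125, f(x_1) = 7.625000, coefficient = 2
x_2 = 2.6250, f(x_2) = 8.250000, coefficient = 2
x_3 = 2.9375, f(x_3) = 8.875000, coefficient = 2
x_4 = 3.2500, f(x_4) = 9.500000, coefficient = 1

I ≈ (0.312500/2) × 66.000000 = 10.312500
Exact value: 10.312500
Error: 0.000000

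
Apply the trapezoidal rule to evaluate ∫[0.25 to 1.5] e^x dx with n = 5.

f(x) = e^x
a = 0.25, b = 1.5, n = 5
h = (b - a)/n = 0.250000

Trapezoidal rule: (h/2)[f(x₀) + 2f(x₁) + 2f(x₂) + ... + f(xₙ)]

x_0 = 0.2500, f(x_0) = 1.284025, coefficient = 1
x_1 = 0.5000, f(x_1) = 1.648721, coefficient = 2
x_2 = 0.7500, f(x_2) = 2.117000, coefficient = 2
x_3 = 1.0000, f(x_3) = 2.718282, coefficient = 2
x_4 = 1.2500, f(x_4) = 3.490343, coefficient = 2
x_5 = 1.5000, f(x_5) = 4.481689, coefficient = 1

I ≈ (0.250000/2) × 25.714407 = 3.214301
Exact value: 3.197664
Error: 0.016637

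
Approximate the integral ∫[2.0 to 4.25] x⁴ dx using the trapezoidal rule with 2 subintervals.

f(x) = x⁴
a = 2.0, b = 4.25, n = 2
h = (b - a)/n = 1.125000

Trapezoidal rule: (h/2)[f(x₀) + 2f(x₁) + 2f(x₂) + ... + f(xₙ)]

x_0 = 2.0000, f(x_0) = 16.000000, coefficient = 1
x_1 = 3.1250, f(x_1) = 95.367432, coefficient = 2
x_2 = 4.2500, f(x_2) = 326.253906, coefficient = 1

I ≈ (1.125000/2) × 532.988770 = 299.806183
Exact value: 270.915820
Error: 28.890363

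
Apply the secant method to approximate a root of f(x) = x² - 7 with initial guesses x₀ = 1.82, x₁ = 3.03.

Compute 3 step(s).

f(x) = x² - 7
x₀ = 1.82, x₁ = 3.03

Secant formula: x_{n+1} = x_n - f(x_n)(x_n - x_{n-1})/(f(x_n) - f(x_{n-1}))

Iteration 1:
  f(1.820000) = -3.687600
  f(3.030000) = 2.180900
  x_2 = 3.030000 - 2.180900×(3.030000 - 1.820000)/(2.180900 - (-3.687600))
       = 2.580330
Iteration 2:
  f(3.030000) = 2.180900
  f(2.580330) = -0.341898
  x_3 = 2.580330 - (-0.341898)×(2.580330 - 3.030000)/(-0.341898 - 2.180900)
       = 2.641271
Iteration 3:
  f(2.580330) = -0.341898
  f(2.641271) = -0.023689
  x_4 = 2.641271 - (-0.023689)×(2.641271 - 2.580330)/(-0.023689 - (-0.341898))
       = 2.645807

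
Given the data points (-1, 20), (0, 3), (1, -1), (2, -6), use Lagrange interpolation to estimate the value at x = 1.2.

Lagrange interpolation formula:
P(x) = Σ yᵢ × Lᵢ(x)
where Lᵢ(x) = Π_{j≠i} (x - xⱼ)/(xᵢ - xⱼ)

L_0(1.2) = (1.2 - 0)/(-1 - 0) × (1.2 - 1)/(-1 - 1) × (1.2 - 2)/(-1 - 2) = 0.032000
L_1(1.2) = (1.2 - (-1))/(0 - (-1)) × (1.2 - 1)/(0 - 1) × (1.2 - 2)/(0 - 2) = -0.176000
L_2(1.2) = (1.2 - (-1))/(1 - (-1)) × (1.2 - 0)/(1 - 0) × (1.2 - 2)/(1 - 2) = 1.056000
L_3(1.2) = (1.2 - (-1))/(2 - (-1)) × (1.2 - 0)/(2 - 0) × (1.2 - 1)/(2 - 1) = 0.088000

P(1.2) = 20×L_0(1.2) + 3×L_1(1.2) + (-1)×L_2(1.2) + (-6)×L_3(1.2)
P(1.2) = -1.472000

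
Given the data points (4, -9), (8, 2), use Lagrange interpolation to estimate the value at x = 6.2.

Lagrange interpolation formula:
P(x) = Σ yᵢ × Lᵢ(x)
where Lᵢ(x) = Π_{j≠i} (x - xⱼ)/(xᵢ - xⱼ)

L_0(6.2) = (6.2 - 8)/(4 - 8) = 0.450000
L_1(6.2) = (6.2 - 4)/(8 - 4) = 0.550000

P(6.2) = (-9)×L_0(6.2) + 2×L_1(6.2)
P(6.2) = -2.950000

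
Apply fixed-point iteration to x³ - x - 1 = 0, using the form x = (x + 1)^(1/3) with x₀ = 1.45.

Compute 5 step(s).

Equation: x³ - x - 1 = 0
Fixed-point form: x = (x + 1)^(1/3)
x₀ = 1.45

x_1 = g(1.450000) = 1.348100
x_2 = g(1.348100) = 1.329144
x_3 = g(1.329144) = 1.325558
x_4 = g(1.325558) = 1.324878
x_5 = g(1.324878) = 1.324748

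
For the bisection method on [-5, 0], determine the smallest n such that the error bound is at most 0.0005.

We need (b-a)/2^n ≤ 0.0005
(0 - (-5))/2^n ≤ 0.0005
5/2^n ≤ 0.0005
2^n ≥ 10000
n ≥ log₂(10000) = 13.29
n ≥ 14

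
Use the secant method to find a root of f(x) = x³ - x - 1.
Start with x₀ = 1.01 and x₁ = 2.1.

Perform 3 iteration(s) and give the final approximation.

f(x) = x³ - x - 1
x₀ = 1.01, x₁ = 2.1

Secant formula: x_{n+1} = x_n - f(x_n)(x_n - x_{n-1})/(f(x_n) - f(x_{n-1}))

Iteration 1:
  f(1.010000) = -0.979699
  f(2.100000) = 6.161000
  x_2 = 2.100000 - 6.161000×(2.100000 - 1.010000)/(6.161000 - (-0.979699))
       = 1.159547
Iteration 2:
  f(2.100000) = 6.161000
  f(1.159547) = -0.600478
  x_3 = 1.159547 - (-0.600478)×(1.159547 - 2.100000)/(-0.600478 - 6.161000)
       = 1.243068
Iteration 3:
  f(1.159547) = -0.600478
  f(1.243068) = -0.322258
  x_4 = 1.243068 - (-0.322258)×(1.243068 - 1.159547)/(-0.322258 - (-0.600478))
       = 1.339808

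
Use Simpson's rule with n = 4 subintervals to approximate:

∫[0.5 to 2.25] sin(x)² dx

f(x) = sin(x)²
a = 0.5, b = 2.25, n = 4
h = (b - a)/n = 0.437500

Simpson's rule: (h/3)[f(x₀) + 4f(x₁) + 2f(x₂) + ... + f(xₙ)]

x_0 = 0.5000, f(x_0) = 0.229849, coefficient = 1
x_1 = 0.9375, f(x_1) = 0.649767, coefficient = 4
x_2 = 1.3750, f(x_2) = 0.962151, coefficient = 2
x_3 = 1.8125, f(x_3) = 0.942708, coefficient = 4
x_4 = 2.2500, f(x_4) = 0.605398, coefficient = 1

I ≈ (0.437500/3) × 9.129449 = 1.331378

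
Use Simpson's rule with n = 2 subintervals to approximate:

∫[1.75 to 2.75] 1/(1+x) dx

f(x) = 1/(1+x)
a = 1.75, b = 2.75, n = 2
h = (b - a)/n = 0.500000

Simpson's rule: (h/3)[f(x₀) + 4f(x₁) + 2f(x₂) + ... + f(xₙ)]

x_0 = 1.7500, f(x_0) = 0.363636, coefficient = 1
x_1 = 2.2500, f(x_1) = 0.307692, coefficient = 4
x_2 = 2.7500, f(x_2) = 0.266667, coefficient = 1

I ≈ (0.500000/3) × 1.861072 = 0.310179
Exact value: 0.310155
Error: 0.000024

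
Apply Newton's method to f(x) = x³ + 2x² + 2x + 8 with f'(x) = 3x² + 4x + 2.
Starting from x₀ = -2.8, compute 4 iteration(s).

f(x) = x³ + 2x² + 2x + 8
f'(x) = 3x² + 4x + 2
x₀ = -2.8

Newton-Raphson formula: x_{n+1} = x_n - f(x_n)/f'(x_n)

Iteration 1:
  f(-2.800000) = -3.872000
  f'(-2.800000) = 14.320000
  x_1 = -2.800000 - (-3.872000)/14.320000 = -2.529609
Iteration 2:
  f(-2.529609) = -0.448144
  f'(-2.529609) = 11.078328
  x_2 = -2.529609 - (-0.448144)/11.078328 = -2.489157
Iteration 3:
  f(-2.489157) = -0.009079
  f'(-2.489157) = 10.631076
  x_3 = -2.489157 - (-0.009079)/10.631076 = -2.488303
Iteration 4:
  f(-2.488303) = -0.000004
  f'(-2.488303) = 10.621739
  x_4 = -2.488303 - (-0.000004)/10.621739 = -2.488302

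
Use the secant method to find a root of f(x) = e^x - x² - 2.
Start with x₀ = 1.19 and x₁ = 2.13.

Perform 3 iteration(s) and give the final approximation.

f(x) = e^x - x² - 2
x₀ = 1.19, x₁ = 2.13

Secant formula: x_{n+1} = x_n - f(x_n)(x_n - x_{n-1})/(f(x_n) - f(x_{n-1}))

Iteration 1:
  f(1.190000) = -0.129019
  f(2.130000) = 1.877967
  x_2 = 2.130000 - 1.877967×(2.130000 - 1.190000)/(1.877967 - (-0.129019))
       = 1.250428
Iteration 2:
  f(2.130000) = 1.877967
  f(1.250428) = -0.071733
  x_3 = 1.250428 - (-0.071733)×(1.250428 - 2.130000)/(-0.071733 - 1.877967)
       = 1.282789
Iteration 3:
  f(1.250428) = -0.071733
  f(1.282789) = -0.038863
  x_4 = 1.282789 - (-0.038863)×(1.282789 - 1.250428)/(-0.038863 - (-0.071733))
       = 1.321050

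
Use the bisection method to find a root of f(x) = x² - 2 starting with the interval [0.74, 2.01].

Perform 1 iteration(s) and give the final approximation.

f(x) = x² - 2
Initial interval: [0.74, 2.01]

Iteration 1:
  c_1 = (0.740000 + 2.010000)/2 = 1.375000
  f(c_1) = f(1.375000) = -0.109375
  f(a) × f(c) ≥ 0, new interval: [1.375000, 2.010000]

After 1 iteration(s), the approximation is c_1 = 1.375000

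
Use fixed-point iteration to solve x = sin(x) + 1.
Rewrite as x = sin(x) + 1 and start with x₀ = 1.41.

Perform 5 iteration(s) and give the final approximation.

Equation: x = sin(x) + 1
Fixed-point form: x = sin(x) + 1
x₀ = 1.41

x_1 = g(1.410000) = 1.987100
x_2 = g(1.987100) = 1.914590
x_3 = g(1.914590) = 1.941483
x_4 = g(1.941483) = 1.932079
x_5 = g(1.932079) = 1.935444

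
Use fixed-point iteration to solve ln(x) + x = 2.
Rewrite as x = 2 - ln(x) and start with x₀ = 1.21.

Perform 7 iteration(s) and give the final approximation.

Equation: ln(x) + x = 2
Fixed-point form: x = 2 - ln(x)
x₀ = 1.21

x_1 = g(1.210000) = 1.809380
x_2 = g(1.809380) = 1.407016
x_3 = g(1.407016) = 1.658529
x_4 = g(1.658529) = 1.494069
x_5 = g(1.494069) = 1.598497
x_6 = g(1.598497) = 1.530936
x_7 = g(1.530936) = 1.574120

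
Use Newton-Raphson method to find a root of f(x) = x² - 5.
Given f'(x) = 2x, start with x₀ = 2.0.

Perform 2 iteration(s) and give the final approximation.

f(x) = x² - 5
f'(x) = 2x
x₀ = 2.0

Newton-Raphson formula: x_{n+1} = x_n - f(x_n)/f'(x_n)

Iteration 1:
  f(2.000000) = -1.000000
  f'(2.000000) = 4.000000
  x_1 = 2.000000 - (-1.000000)/4.000000 = 2.250000
Iteration 2:
  f(2.250000) = 0.062500
  f'(2.250000) = 4.500000
  x_2 = 2.250000 - 0.062500/4.500000 = 2.236111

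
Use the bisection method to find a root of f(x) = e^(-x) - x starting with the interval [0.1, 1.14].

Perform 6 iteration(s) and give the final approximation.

f(x) = e^(-x) - x
Initial interval: [0.1, 1.14]

Iteration 1:
  c_1 = (0.100000 + 1.140000)/2 = 0.620000
  f(c_1) = f(0.620000) = -0.082056
  f(a) × f(c) < 0, new interval: [0.100000, 0.620000]
Iteration 2:
  c_2 = (0.100000 + 0.620000)/2 = 0.360000
  f(c_2) = f(0.360000) = 0.337676
  f(a) × f(c) ≥ 0, new interval: [0.360000, 0.620000]
Iteration 3:
  c_3 = (0.360000 + 0.620000)/2 = 0.490000
  f(c_3) = f(0.490000) = 0.122626
  f(a) × f(c) ≥ 0, new interval: [0.490000, 0.620000]
Iteration 4:
  c_4 = (0.490000 + 0.620000)/2 = 0.555000
  f(c_4) = f(0.555000) = 0.019072
  f(a) × f(c) ≥ 0, new interval: [0.555000, 0.620000]
Iteration 5:
  c_5 = (0.555000 + 0.620000)/2 = 0.587500
  f(c_5) = f(0.587500) = -0.031785
  f(a) × f(c) < 0, new interval: [0.555000, 0.587500]
Iteration 6:
  c_6 = (0.555000 + 0.587500)/2 = 0.571250
  f(c_6) = f(0.571250) = -0.006431
  f(a) × f(c) < 0, new interval: [0.555000, 0.571250]

After 6 iteration(s), the approximation is c_6 = 0.571250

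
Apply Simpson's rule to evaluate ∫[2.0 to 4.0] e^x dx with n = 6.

f(x) = e^x
a = 2.0, b = 4.0, n = 6
h = (b - a)/n = 0.333333

Simpson's rule: (h/3)[f(x₀) + 4f(x₁) + 2f(x₂) + ... + f(xₙ)]

x_0 = 2.0000, f(x_0) = 7.389056, coefficient = 1
x_1 = 2.3333, f(x_1) = 10.312259, coefficient = 4
x_2 = 2.6667, f(x_2) = 14.391916, coefficient = 2
x_3 = 3.0000, f(x_3) = 20.085537, coefficient = 4
x_4 = 3.3333, f(x_4) = 28.031625, coefficient = 2
x_5 = 3.6667, f(x_5) = 39.121284, coefficient = 4
x_6 = 4.0000, f(x_6) = 54.598150, coefficient = 1

I ≈ (0.333333/3) × 424.910606 = 47.212290
Exact value: 47.209094
Error: 0.003196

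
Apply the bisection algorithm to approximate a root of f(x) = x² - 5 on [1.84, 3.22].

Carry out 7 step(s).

f(x) = x² - 5
Initial interval: [1.84, 3.22]

Iteration 1:
  c_1 = (1.840000 + 3.220000)/2 = 2.530000
  f(c_1) = f(2.530000) = 1.400900
  f(a) × f(c) < 0, new interval: [1.840000, 2.530000]
Iteration 2:
  c_2 = (1.840000 + 2.530000)/2 = 2.185000
  f(c_2) = f(2.185000) = -0.225775
  f(a) × f(c) ≥ 0, new interval: [2.185000, 2.530000]
Iteration 3:
  c_3 = (2.185000 + 2.530000)/2 = 2.357500
  f(c_3) = f(2.357500) = 0.557806
  f(a) × f(c) < 0, new interval: [2.185000, 2.357500]
Iteration 4:
  c_4 = (2.185000 + 2.357500)/2 = 2.271250
  f(c_4) = f(2.271250) = 0.158577
  f(a) × f(c) < 0, new interval: [2.185000, 2.271250]
Iteration 5:
  c_5 = (2.185000 + 2.271250)/2 = 2.228125
  f(c_5) = f(2.228125) = -0.035459
  f(a) × f(c) ≥ 0, new interval: [2.228125, 2.271250]
Iteration 6:
  c_6 = (2.228125 + 2.271250)/2 = 2.249688
  f(c_6) = f(2.249688) = 0.061094
  f(a) × f(c) < 0, new interval: [2.228125, 2.249688]
Iteration 7:
  c_7 = (2.228125 + 2.249688)/2 = 2.238906
  f(c_7) = f(2.238906) = 0.012701
  f(a) × f(c) < 0, new interval: [2.228125, 2.238906]

After 7 iteration(s), the approximation is c_7 = 2.238906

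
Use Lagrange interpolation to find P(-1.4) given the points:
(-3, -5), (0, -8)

Lagrange interpolation formula:
P(x) = Σ yᵢ × Lᵢ(x)
where Lᵢ(x) = Π_{j≠i} (x - xⱼ)/(xᵢ - xⱼ)

L_0(-1.4) = (-1.4 - 0)/(-3 - 0) = 0.466667
L_1(-1.4) = (-1.4 - (-3))/(0 - (-3)) = 0.533333

P(-1.4) = (-5)×L_0(-1.4) + (-8)×L_1(-1.4)
P(-1.4) = -6.600000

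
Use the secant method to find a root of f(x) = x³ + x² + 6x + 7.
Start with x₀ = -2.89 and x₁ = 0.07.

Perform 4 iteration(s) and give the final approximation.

f(x) = x³ + x² + 6x + 7
x₀ = -2.89, x₁ = 0.07

Secant formula: x_{n+1} = x_n - f(x_n)(x_n - x_{n-1})/(f(x_n) - f(x_{n-1}))

Iteration 1:
  f(-2.890000) = -26.125469
  f(0.070000) = 7.425243
  x_2 = 0.070000 - 7.425243×(0.070000 - (-2.890000))/(7.425243 - (-26.125469))
       = -0.585090
Iteration 2:
  f(0.070000) = 7.425243
  f(-0.585090) = 3.631499
  x_3 = -0.585090 - 3.631499×(-0.585090 - 0.070000)/(3.631499 - 7.425243)
       = -1.212163
Iteration 3:
  f(-0.585090) = 3.631499
  f(-1.212163) = -0.584719
  x_4 = -1.212163 - (-0.584719)×(-1.212163 - (-0.585090))/(-0.584719 - 3.631499)
       = -1.125199
Iteration 4:
  f(-1.212163) = -0.584719
  f(-1.125199) = 0.090298
  x_5 = -1.125199 - 0.090298×(-1.125199 - (-1.212163))/(0.090298 - (-0.584719))
       = -1.136832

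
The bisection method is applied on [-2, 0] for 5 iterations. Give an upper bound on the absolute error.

Bisection error bound: |error| ≤ (b-a)/2^n
|error| ≤ (0 - (-2))/2^5 = 2/2^5
|error| ≤ 0.0625000000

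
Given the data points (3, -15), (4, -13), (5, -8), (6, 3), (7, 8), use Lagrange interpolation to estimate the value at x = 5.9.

Lagrange interpolation formula:
P(x) = Σ yᵢ × Lᵢ(x)
where Lᵢ(x) = Π_{j≠i} (x - xⱼ)/(xᵢ - xⱼ)

L_0(5.9) = (5.9 - 4)/(3 - 4) × (5.9 - 5)/(3 - 5) × (5.9 - 6)/(3 - 6) × (5.9 - 7)/(3 - 7) = 0.007837
L_1(5.9) = (5.9 - 3)/(4 - 3) × (5.9 - 5)/(4 - 5) × (5.9 - 6)/(4 - 6) × (5.9 - 7)/(4 - 7) = -0.047850
L_2(5.9) = (5.9 - 3)/(5 - 3) × (5.9 - 4)/(5 - 4) × (5.9 - 6)/(5 - 6) × (5.9 - 7)/(5 - 7) = 0.151525
L_3(5.9) = (5.9 - 3)/(6 - 3) × (5.9 - 4)/(6 - 4) × (5.9 - 5)/(6 - 5) × (5.9 - 7)/(6 - 7) = 0.909150
L_4(5.9) = (5.9 - 3)/(7 - 3) × (5.9 - 4)/(7 - 4) × (5.9 - 5)/(7 - 5) × (5.9 - 6)/(7 - 6) = -0.020662

P(5.9) = (-15)×L_0(5.9) + (-13)×L_1(5.9) + (-8)×L_2(5.9) + 3×L_3(5.9) + 8×L_4(5.9)
P(5.9) = 1.854438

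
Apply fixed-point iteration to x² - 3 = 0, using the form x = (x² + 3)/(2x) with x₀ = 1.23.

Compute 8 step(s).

Equation: x² - 3 = 0
Fixed-point form: x = (x² + 3)/(2x)
x₀ = 1.23

x_1 = g(1.230000) = 1.834512
x_2 = g(1.834512) = 1.734912
x_3 = g(1.734912) = 1.732053
x_4 = g(1.732053) = 1.732051
x_5 = g(1.732051) = 1.732051
x_6 = g(1.732051) = 1.732051
x_7 = g(1.732051) = 1.732051
x_8 = g(1.732051) = 1.732051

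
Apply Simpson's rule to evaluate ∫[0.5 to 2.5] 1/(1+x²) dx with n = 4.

f(x) = 1/(1+x²)
a = 0.5, b = 2.5, n = 4
h = (b - a)/n = 0.500000

Simpson's rule: (h/3)[f(x₀) + 4f(x₁) + 2f(x₂) + ... + f(xₙ)]

x_0 = 0.5000, f(x_0) = 0.800000, coefficient = 1
x_1 = 1.0000, f(x_1) = 0.500000, coefficient = 4
x_2 = 1.5000, f(x_2) = 0.307692, coefficient = 2
x_3 = 2.0000, f(x_3) = 0.200000, coefficient = 4
x_4 = 2.5000, f(x_4) = 0.137931, coefficient = 1

I ≈ (0.500000/3) × 4.353316 = 0.725553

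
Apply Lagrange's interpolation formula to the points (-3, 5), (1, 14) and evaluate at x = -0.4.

Lagrange interpolation formula:
P(x) = Σ yᵢ × Lᵢ(x)
where Lᵢ(x) = Π_{j≠i} (x - xⱼ)/(xᵢ - xⱼ)

L_0(-0.4) = (-0.4 - 1)/(-3 - 1) = 0.350000
L_1(-0.4) = (-0.4 - (-3))/(1 - (-3)) = 0.650000

P(-0.4) = 5×L_0(-0.4) + 14×L_1(-0.4)
P(-0.4) = 10.850000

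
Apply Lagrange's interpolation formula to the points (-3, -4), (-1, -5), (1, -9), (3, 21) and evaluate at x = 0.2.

Lagrange interpolation formula:
P(x) = Σ yᵢ × Lᵢ(x)
where Lᵢ(x) = Π_{j≠i} (x - xⱼ)/(xᵢ - xⱼ)

L_0(0.2) = (0.2 - (-1))/(-3 - (-1)) × (0.2 - 1)/(-3 - 1) × (0.2 - 3)/(-3 - 3) = -0.056000
L_1(0.2) = (0.2 - (-3))/(-1 - (-3)) × (0.2 - 1)/(-1 - 1) × (0.2 - 3)/(-1 - 3) = 0.448000
L_2(0.2) = (0.2 - (-3))/(1 - (-3)) × (0.2 - (-1))/(1 - (-1)) × (0.2 - 3)/(1 - 3) = 0.672000
L_3(0.2) = (0.2 - (-3))/(3 - (-3)) × (0.2 - (-1))/(3 - (-1)) × (0.2 - 1)/(3 - 1) = -0.064000

P(0.2) = (-4)×L_0(0.2) + (-5)×L_1(0.2) + (-9)×L_2(0.2) + 21×L_3(0.2)
P(0.2) = -9.408000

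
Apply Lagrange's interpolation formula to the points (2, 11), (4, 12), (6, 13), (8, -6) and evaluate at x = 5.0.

Lagrange interpolation formula:
P(x) = Σ yᵢ × Lᵢ(x)
where Lᵢ(x) = Π_{j≠i} (x - xⱼ)/(xᵢ - xⱼ)

L_0(5.0) = (5.0 - 4)/(2 - 4) × (5.0 - 6)/(2 - 6) × (5.0 - 8)/(2 - 8) = -0.062500
L_1(5.0) = (5.0 - 2)/(4 - 2) × (5.0 - 6)/(4 - 6) × (5.0 - 8)/(4 - 8) = 0.562500
L_2(5.0) = (5.0 - 2)/(6 - 2) × (5.0 - 4)/(6 - 4) × (5.0 - 8)/(6 - 8) = 0.562500
L_3(5.0) = (5.0 - 2)/(8 - 2) × (5.0 - 4)/(8 - 4) × (5.0 - 6)/(8 - 6) = -0.062500

P(5.0) = 11×L_0(5.0) + 12×L_1(5.0) + 13×L_2(5.0) + (-6)×L_3(5.0)
P(5.0) = 13.750000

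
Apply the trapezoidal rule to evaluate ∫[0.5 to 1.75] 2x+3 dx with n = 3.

f(x) = 2x+3
a = 0.5, b = 1.75, n = 3
h = (b - a)/n = 0.416667

Trapezoidal rule: (h/2)[f(x₀) + 2f(x₁) + 2f(x₂) + ... + f(xₙ)]

x_0 = 0.5000, f(x_0) = 4.000000, coefficient = 1
x_1 = 0.9167, f(x_1) = 4.833333, coefficient = 2
x_2 = 1.3333, f(x_2) = 5.666667, coefficient = 2
x_3 = 1.7500, f(x_3) = 6.500000, coefficient = 1

I ≈ (0.416667/2) × 31.500000 = 6.562500
Exact value: 6.562500
Error: 0.000000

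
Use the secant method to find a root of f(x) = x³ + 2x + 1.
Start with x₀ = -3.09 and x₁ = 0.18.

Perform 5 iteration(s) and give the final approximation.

f(x) = x³ + 2x + 1
x₀ = -3.09, x₁ = 0.18

Secant formula: x_{n+1} = x_n - f(x_n)(x_n - x_{n-1})/(f(x_n) - f(x_{n-1}))

Iteration 1:
  f(-3.090000) = -34.683629
  f(0.180000) = 1.365832
  x_2 = 0.180000 - 1.365832×(0.180000 - (-3.090000))/(1.365832 - (-34.683629))
       = 0.056107
Iteration 2:
  f(0.180000) = 1.365832
  f(0.056107) = 1.112391
  x_3 = 0.056107 - 1.112391×(0.056107 - 0.180000)/(1.112391 - 1.365832)
       = -0.487677
Iteration 3:
  f(0.056107) = 1.112391
  f(-0.487677) = -0.091338
  x_4 = -0.487677 - (-0.091338)×(-0.487677 - 0.056107)/(-0.091338 - 1.112391)
       = -0.446415
Iteration 4:
  f(-0.487677) = -0.091338
  f(-0.446415) = 0.018205
  x_5 = -0.446415 - 0.018205×(-0.446415 - (-0.487677))/(0.018205 - (-0.091338))
       = -0.453273
Iteration 5:
  f(-0.446415) = 0.018205
  f(-0.453273) = 0.000327
  x_6 = -0.453273 - 0.000327×(-0.453273 - (-0.446415))/(0.000327 - 0.018205)
       = -0.453398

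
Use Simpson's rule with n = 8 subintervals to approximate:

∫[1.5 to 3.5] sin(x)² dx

f(x) = sin(x)²
a = 1.5, b = 3.5, n = 8
h = (b - a)/n = 0.250000

Simpson's rule: (h/3)[f(x₀) + 4f(x₁) + 2f(x₂) + ... + f(xₙ)]

x_0 = 1.5000, f(x_0) = 0.994996, coefficient = 1
x_1 = 1.7500, f(x_1) = 0.968228, coefficient = 4
x_2 = 2.0000, f(x_2) = 0.826822, coefficient = 2
x_3 = 2.2500, f(x_3) = 0.605398, coefficient = 4
x_4 = 2.5000, f(x_4) = 0.358169, coefficient = 2
x_5 = 2.7500, f(x_5) = 0.145665, coefficient = 4
x_6 = 3.0000, f(x_6) = 0.019915, coefficient = 2
x_7 = 3.2500, f(x_7) = 0.011706, coefficient = 4
x_8 = 3.5000, f(x_8) = 0.123049, coefficient = 1

I ≈ (0.250000/3) × 10.451846 = 0.870987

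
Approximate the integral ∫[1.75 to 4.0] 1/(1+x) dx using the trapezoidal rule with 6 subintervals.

f(x) = 1/(1+x)
a = 1.75, b = 4.0, n = 6
h = (b - a)/n = 0.375000

Trapezoidal rule: (h/2)[f(x₀) + 2f(x₁) + 2f(x₂) + ... + f(xₙ)]

x_0 = 1.7500, f(x_0) = 0.363636, coefficient = 1
x_1 = 2.1250, f(x_1) = 0.320000, coefficient = 2
x_2 = 2.5000, f(x_2) = 0.285714, coefficient = 2
x_3 = 2.8750, f(x_3) = 0.258065, coefficient = 2
x_4 = 3.2500, f(x_4) = 0.235294, coefficient = 2
x_5 = 3.6250, f(x_5) = 0.216216, coefficient = 2
x_6 = 4.0000, f(x_6) = 0.200000, coefficient = 1

I ≈ (0.375000/2) × 3.194215 = 0.598915
Exact value: 0.597837
Error: 0.001078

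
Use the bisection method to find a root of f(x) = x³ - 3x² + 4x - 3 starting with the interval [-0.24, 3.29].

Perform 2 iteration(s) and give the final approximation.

f(x) = x³ - 3x² + 4x - 3
Initial interval: [-0.24, 3.29]

Iteration 1:
  c_1 = (-0.240000 + 3.290000)/2 = 1.525000
  f(c_1) = f(1.525000) = -0.330297
  f(a) × f(c) ≥ 0, new interval: [1.525000, 3.290000]
Iteration 2:
  c_2 = (1.525000 + 3.290000)/2 = 2.407500
  f(c_2) = f(2.407500) = 3.195837
  f(a) × f(c) < 0, new interval: [1.525000, 2.407500]

After 2 iteration(s), the approximation is c_2 = 2.407500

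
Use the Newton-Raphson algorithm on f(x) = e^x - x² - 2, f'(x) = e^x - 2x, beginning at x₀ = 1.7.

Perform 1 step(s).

f(x) = e^x - x² - 2
f'(x) = e^x - 2x
x₀ = 1.7

Newton-Raphson formula: x_{n+1} = x_n - f(x_n)/f'(x_n)

Iteration 1:
  f(1.700000) = 0.583947
  f'(1.700000) = 2.073947
  x_1 = 1.700000 - 0.583947/2.073947 = 1.418437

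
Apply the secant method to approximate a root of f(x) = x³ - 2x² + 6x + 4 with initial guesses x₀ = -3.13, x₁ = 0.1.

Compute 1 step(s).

f(x) = x³ - 2x² + 6x + 4
x₀ = -3.13, x₁ = 0.1

Secant formula: x_{n+1} = x_n - f(x_n)(x_n - x_{n-1})/(f(x_n) - f(x_{n-1}))

Iteration 1:
  f(-3.130000) = -65.038097
  f(0.100000) = 4.581000
  x_2 = 0.100000 - 4.581000×(0.100000 - (-3.130000))/(4.581000 - (-65.038097))
       = -0.112537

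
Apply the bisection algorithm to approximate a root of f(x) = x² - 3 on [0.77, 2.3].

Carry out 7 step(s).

f(x) = x² - 3
Initial interval: [0.77, 2.3]

Iteration 1:
  c_1 = (0.770000 + 2.300000)/2 = 1.535000
  f(c_1) = f(1.535000) = -0.643775
  f(a) × f(c) ≥ 0, new interval: [1.535000, 2.300000]
Iteration 2:
  c_2 = (1.535000 + 2.300000)/2 = 1.917500
  f(c_2) = f(1.917500) = 0.676806
  f(a) × f(c) < 0, new interval: [1.535000, 1.917500]
Iteration 3:
  c_3 = (1.535000 + 1.917500)/2 = 1.726250
  f(c_3) = f(1.726250) = -0.020061
  f(a) × f(c) ≥ 0, new interval: [1.726250, 1.917500]
Iteration 4:
  c_4 = (1.726250 + 1.917500)/2 = 1.821875
  f(c_4) = f(1.821875) = 0.319229
  f(a) × f(c) < 0, new interval: [1.726250, 1.821875]
Iteration 5:
  c_5 = (1.726250 + 1.821875)/2 = 1.774062
  f(c_5) = f(1.774062) = 0.147298
  f(a) × f(c) < 0, new interval: [1.726250, 1.774062]
Iteration 6:
  c_6 = (1.726250 + 1.774062)/2 = 1.750156
  f(c_6) = f(1.750156) = 0.063047
  f(a) × f(c) < 0, new interval: [1.726250, 1.750156]
Iteration 7:
  c_7 = (1.726250 + 1.750156)/2 = 1.738203
  f(c_7) = f(1.738203) = 0.021350
  f(a) × f(c) < 0, new interval: [1.726250, 1.738203]

After 7 iteration(s), the approximation is c_7 = 1.738203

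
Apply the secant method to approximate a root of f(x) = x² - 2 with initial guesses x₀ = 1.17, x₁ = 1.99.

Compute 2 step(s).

f(x) = x² - 2
x₀ = 1.17, x₁ = 1.99

Secant formula: x_{n+1} = x_n - f(x_n)(x_n - x_{n-1})/(f(x_n) - f(x_{n-1}))

Iteration 1:
  f(1.170000) = -0.631100
  f(1.990000) = 1.960100
  x_2 = 1.990000 - 1.960100×(1.990000 - 1.170000)/(1.960100 - (-0.631100))
       = 1.369715
Iteration 2:
  f(1.990000) = 1.960100
  f(1.369715) = -0.123880
  x_3 = 1.369715 - (-0.123880)×(1.369715 - 1.990000)/(-0.123880 - 1.960100)
       = 1.406587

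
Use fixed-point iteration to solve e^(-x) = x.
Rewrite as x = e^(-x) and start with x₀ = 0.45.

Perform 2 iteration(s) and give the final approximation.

Equation: e^(-x) = x
Fixed-point form: x = e^(-x)
x₀ = 0.45

x_1 = g(0.450000) = 0.637628
x_2 = g(0.637628) = 0.528545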